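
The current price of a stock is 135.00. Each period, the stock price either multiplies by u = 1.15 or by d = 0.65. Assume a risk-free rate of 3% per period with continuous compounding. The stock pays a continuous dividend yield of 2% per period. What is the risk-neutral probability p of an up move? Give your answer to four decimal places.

Per-period risk-free factor R = e^0.03 = 1.0305; dividend-adjusted growth = e^(0.03−0.02) = 1.0101.
Risk-neutral probability p = (1.0101 − 0.65)/(1.15 − 0.65) = 0.3601/0.5000 = 0.7201

p = 0.7201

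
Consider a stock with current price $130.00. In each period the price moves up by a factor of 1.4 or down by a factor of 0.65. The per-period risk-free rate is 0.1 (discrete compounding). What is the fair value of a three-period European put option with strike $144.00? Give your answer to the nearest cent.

Risk-neutral probability p = (1 + 0.1 − 0.65)/(1.4 − 0.65) = 0.4500/0.7500 = 0.6000
Terminal stock prices: S_uuu = 356.7, S_uud = 165.6, S_udd = 76.9, S_ddd = 35.7
Terminal payoffs (K − S): max(-212.7, 0) = 0, max(-21.62, 0) = 0, max(67.1, 0) = 67.1, max(108.3, 0) = 108.3
Node uu (S = 254.8): V_uu = 1/1.1·[0.6000·0.0000 + 0.4000·0.0000] = 0.0000
Node ud (S = 118.3): V_ud = 1/1.1·[0.6000·0.0000 + 0.4000·67.1050] = 24.4018
Node dd (S = 54.93): V_dd = 1/1.1·[0.6000·67.1050 + 0.4000·108.2987] = 75.9841
Node u (S = 182): V_u = 1/1.1·[0.6000·0.0000 + 0.4000·24.4018] = 8.8734
Node d (S = 84.5): V_d = 1/1.1·[0.6000·24.4018 + 0.4000·75.9841] = 40.9407
Node 0 (S = 130): V_0 = 1/1.1·[0.6000·8.8734 + 0.4000·40.9407] = 19.7275

$19.73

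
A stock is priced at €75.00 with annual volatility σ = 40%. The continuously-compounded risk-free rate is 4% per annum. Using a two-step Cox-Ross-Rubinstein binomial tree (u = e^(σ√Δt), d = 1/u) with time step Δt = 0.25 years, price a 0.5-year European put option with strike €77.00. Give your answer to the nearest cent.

CRR parameters: u = e^(σ√Δt) = e^(0.4·√0.25) = 1.2214, d = 1/u = 0.8187
Per-period rate: rΔt = 0.04·0.25 = 0.01, so R = e^0.01 = 1.0101
Risk-neutral probability p = (e^0.01 − 0.8187)/(1.2214 − 0.8187) = 0.1913/0.4027 = 0.4751
Terminal stock prices: S_uu = 111.9, S_ud = 75, S_dd = 50.27
Terminal payoffs (K − S): max(-34.89, 0) = 0, max(2, 0) = 2, max(26.73, 0) = 26.73
Node u (S = 91.61): V_u = e^(−0.01)·[0.4751·0.0000 + 0.5249·2.0000] = 1.0393
Node d (S = 61.4): V_d = e^(−0.01)·[0.4751·2.0000 + 0.5249·26.7260] = 14.8290
Node 0 (S = 75): V_0 = e^(−0.01)·[0.4751·1.0393 + 0.5249·14.8290] = 8.1948

€8.19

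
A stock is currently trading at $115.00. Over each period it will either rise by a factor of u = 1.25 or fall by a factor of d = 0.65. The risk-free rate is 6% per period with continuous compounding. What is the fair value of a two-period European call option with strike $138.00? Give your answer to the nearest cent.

$17.42

Risk-neutral probability p = (e^0.06 − 0.65)/(1.25 − 0.65) = 0.4118/0.6000 = 0.6864
Terminal stock prices: S_uu = 179.7, S_ud = 93.44, S_dd = 48.59
Terminal payoffs (S − K): max(41.69, 0) = 41.69, max(-44.56, 0) = 0, max(-89.41, 0) = 0
Node u (S = 143.8): V_u = e^(−0.06)·[0.6864·41.6875 + 0.3136·0.0000] = 26.9477
Node d (S = 74.75): V_d = e^(−0.06)·[0.6864·0.0000 + 0.3136·0.0000] = 0.0000
Node 0 (S = 115): V_0 = e^(−0.06)·[0.6864·26.9477 + 0.3136·0.0000] = 17.4196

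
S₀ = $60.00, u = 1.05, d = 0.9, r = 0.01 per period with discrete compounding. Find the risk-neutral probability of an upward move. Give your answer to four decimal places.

p = 0.7333

Risk-neutral probability p = (1 + 0.01 − 0.9)/(1.05 − 0.9) = 0.1100/0.1500 = 0.7333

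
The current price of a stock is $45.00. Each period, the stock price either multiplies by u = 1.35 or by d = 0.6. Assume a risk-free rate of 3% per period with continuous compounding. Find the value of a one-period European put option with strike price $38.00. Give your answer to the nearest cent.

Risk-neutral probability p = (e^0.03 − 0.6)/(1.35 − 0.6) = 0.4305/0.7500 = 0.5739
Terminal stock prices: S_u = 60.75, S_d = 27
Terminal payoffs (K − S): max(-22.75, 0) = 0, max(11, 0) = 11
Node 0 (S = 45): V_0 = e^(−0.03)·[0.5739·0.0000 + 0.4261·11.0000] = 4.5482

$4.55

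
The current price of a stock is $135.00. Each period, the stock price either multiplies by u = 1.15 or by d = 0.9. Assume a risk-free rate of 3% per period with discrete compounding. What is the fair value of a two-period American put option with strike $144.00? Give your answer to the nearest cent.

Risk-neutral probability p = (1 + 0.03 − 0.9)/(1.15 − 0.9) = 0.1300/0.2500 = 0.5200
Terminal stock prices: S_uu = 178.5, S_ud = 139.7, S_dd = 109.4
Terminal payoffs (K − S): max(-34.54, 0) = 0, max(4.275, 0) = 4.275, max(34.65, 0) = 34.65
Node u (S = 155.2): continuation = 1/1.03·[0.5200·0.0000 + 0.4800·4.2750] = 1.9922; exercise value = 0.0000 ≤ continuation, so V_u = 1.9922
Node d (S = 121.5): continuation = 1/1.03·[0.5200·4.2750 + 0.4800·34.6500] = 18.3058; exercise value = 22.5000 > continuation, so V_d = 22.5000 (exercise)
Node 0 (S = 135): continuation = 1/1.03·[0.5200·1.9922 + 0.4800·22.5000] = 11.4912; exercise value = 9.0000 ≤ continuation, so V_0 = 11.4912

$11.49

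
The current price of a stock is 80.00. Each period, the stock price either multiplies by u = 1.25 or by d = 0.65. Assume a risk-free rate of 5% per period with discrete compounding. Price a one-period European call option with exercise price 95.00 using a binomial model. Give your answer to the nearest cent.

Risk-neutral probability p = (1 + 0.05 − 0.65)/(1.25 − 0.65) = 0.4000/0.6000 = 0.6667
Terminal stock prices: S_u = 100, S_d = 52
Terminal payoffs (S − K): max(5, 0) = 5, max(-43, 0) = 0
Node 0 (S = 80): V_0 = 1/1.05·[0.6667·5.0000 + 0.3333·0.0000] = 3.1746

3.17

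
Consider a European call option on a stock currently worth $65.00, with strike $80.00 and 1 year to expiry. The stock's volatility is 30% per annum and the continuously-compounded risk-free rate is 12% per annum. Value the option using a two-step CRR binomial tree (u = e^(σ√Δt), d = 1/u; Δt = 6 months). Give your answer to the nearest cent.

$6.01

CRR parameters: u = e^(σ√Δt) = e^(0.3·√0.5) = 1.2363, d = 1/u = 0.8089
Per-period rate: rΔt = 0.12·0.5 = 0.06, so R = e^0.06 = 1.0618
Risk-neutral probability p = (e^0.06 − 0.8089)/(1.2363 − 0.8089) = 0.2530/0.4275 = 0.5918
Terminal stock prices: S_uu = 99.35, S_ud = 65, S_dd = 42.53
Terminal payoffs (S − K): max(19.35, 0) = 19.35, max(-15, 0) = 0, max(-37.47, 0) = 0
Node u (S = 80.36): V_u = e^(−0.06)·[0.5918·19.3502 + 0.4082·0.0000] = 10.7851
Node d (S = 52.58): V_d = e^(−0.06)·[0.5918·0.0000 + 0.4082·0.0000] = 0.0000
Node 0 (S = 65): V_0 = e^(−0.06)·[0.5918·10.7851 + 0.4082·0.0000] = 6.0112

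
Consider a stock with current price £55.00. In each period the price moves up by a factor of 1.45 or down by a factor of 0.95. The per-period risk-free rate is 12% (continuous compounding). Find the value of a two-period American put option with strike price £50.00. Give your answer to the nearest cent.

Risk-neutral probability p = (e^0.12 − 0.95)/(1.45 − 0.95) = 0.1775/0.5000 = 0.3550
Terminal stock prices: S_uu = 115.6, S_ud = 75.76, S_dd = 49.64
Terminal payoffs (K − S): max(-65.64, 0) = 0, max(-25.76, 0) = 0, max(0.3625, 0) = 0.3625
Node u (S = 79.75): continuation = e^(−0.12)·[0.3550·0.0000 + 0.6450·0.0000] = 0.0000; exercise value = 0.0000 ≤ continuation, so V_u = 0.0000
Node d (S = 52.25): continuation = e^(−0.12)·[0.3550·0.0000 + 0.6450·0.3625] = 0.2074; exercise value = 0.0000 ≤ continuation, so V_d = 0.2074
Node 0 (S = 55): continuation = e^(−0.12)·[0.3550·0.0000 + 0.6450·0.2074] = 0.1186; exercise value = 0.0000 ≤ continuation, so V_0 = 0.1186

£0.12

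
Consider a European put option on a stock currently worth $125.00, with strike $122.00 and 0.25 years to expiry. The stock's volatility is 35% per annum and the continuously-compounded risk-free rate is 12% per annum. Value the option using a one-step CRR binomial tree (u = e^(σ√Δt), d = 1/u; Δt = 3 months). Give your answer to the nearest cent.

CRR parameters: u = e^(σ√Δt) = e^(0.35·√0.25) = 1.1912, d = 1/u = 0.8395
Per-period rate: rΔt = 0.12·0.25 = 0.03, so R = e^0.03 = 1.0305
Risk-neutral probability p = (e^0.03 − 0.8395)/(1.1912 − 0.8395) = 0.1910/0.3518 = 0.5429
Terminal stock prices: S_u = 148.9, S_d = 104.9
Terminal payoffs (K − S): max(-26.91, 0) = 0, max(17.07, 0) = 17.07
Node 0 (S = 125): V_0 = e^(−0.03)·[0.5429·0.0000 + 0.4571·17.0679] = 7.5706

$7.57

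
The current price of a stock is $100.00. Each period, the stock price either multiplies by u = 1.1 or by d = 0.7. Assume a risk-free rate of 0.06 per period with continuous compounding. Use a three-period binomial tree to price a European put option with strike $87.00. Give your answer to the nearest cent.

Risk-neutral probability p = (e^0.06 − 0.7)/(1.1 − 0.7) = 0.3618/0.4000 = 0.9046
Terminal stock prices: S_uuu = 133.1, S_uud = 84.7, S_udd = 53.9, S_ddd = 34.3
Terminal payoffs (K − S): max(-46.1, 0) = 0, max(2.3, 0) = 2.3, max(33.1, 0) = 33.1, max(52.7, 0) = 52.7
Node uu (S = 121): V_uu = e^(−0.06)·[0.9046·0.0000 + 0.0954·2.3000] = 0.2067
Node ud (S = 77): V_ud = e^(−0.06)·[0.9046·2.3000 + 0.0954·33.1000] = 4.9335
Node dd (S = 49): V_dd = e^(−0.06)·[0.9046·33.1000 + 0.0954·52.7000] = 32.9335
Node u (S = 110): V_u = e^(−0.06)·[0.9046·0.2067 + 0.0954·4.9335] = 0.6193
Node d (S = 70): V_d = e^(−0.06)·[0.9046·4.9335 + 0.0954·32.9335] = 7.1621
Node 0 (S = 100): V_0 = e^(−0.06)·[0.9046·0.6193 + 0.0954·7.1621] = 1.1712

$1.17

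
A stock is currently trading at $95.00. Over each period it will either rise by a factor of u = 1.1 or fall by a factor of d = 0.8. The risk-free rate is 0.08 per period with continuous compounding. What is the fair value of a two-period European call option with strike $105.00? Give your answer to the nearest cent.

$7.56

Risk-neutral probability p = (e^0.08 − 0.8)/(1.1 − 0.8) = 0.2833/0.3000 = 0.9443
Terminal stock prices: S_uu = 115, S_ud = 83.6, S_dd = 60.8
Terminal payoffs (S − K): max(9.95, 0) = 9.95, max(-21.4, 0) = 0, max(-44.2, 0) = 0
Node u (S = 104.5): V_u = e^(−0.08)·[0.9443·9.9500 + 0.0557·0.0000] = 8.6733
Node d (S = 76): V_d = e^(−0.08)·[0.9443·0.0000 + 0.0557·0.0000] = 0.0000
Node 0 (S = 95): V_0 = e^(−0.08)·[0.9443·8.6733 + 0.0557·0.0000] = 7.5604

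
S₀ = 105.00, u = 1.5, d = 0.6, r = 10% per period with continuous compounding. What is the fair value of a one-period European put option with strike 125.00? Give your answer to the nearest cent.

24.61

Risk-neutral probability p = (e^0.1 − 0.6)/(1.5 − 0.6) = 0.5052/0.9000 = 0.5613
Terminal stock prices: S_u = 157.5, S_d = 63
Terminal payoffs (K − S): max(-32.5, 0) = 0, max(62, 0) = 62
Node 0 (S = 105): V_0 = e^(−0.1)·[0.5613·0.0000 + 0.4387·62.0000] = 24.6110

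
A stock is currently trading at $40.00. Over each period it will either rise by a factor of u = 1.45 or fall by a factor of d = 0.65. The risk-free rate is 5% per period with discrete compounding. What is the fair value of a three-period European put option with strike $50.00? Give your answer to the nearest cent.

Risk-neutral probability p = (1 + 0.05 − 0.65)/(1.45 − 0.65) = 0.4000/0.8000 = 0.5000
Terminal stock prices: S_uuu = 121.9, S_uud = 54.66, S_udd = 24.51, S_ddd = 10.98
Terminal payoffs (K − S): max(-71.94, 0) = 0, max(-4.665, 0) = 0, max(25.49, 0) = 25.49, max(39.02, 0) = 39.02
Node uu (S = 84.1): V_uu = 1/1.05·[0.5000·0.0000 + 0.5000·0.0000] = 0.0000
Node ud (S = 37.7): V_ud = 1/1.05·[0.5000·0.0000 + 0.5000·25.4950] = 12.1405
Node dd (S = 16.9): V_dd = 1/1.05·[0.5000·25.4950 + 0.5000·39.0150] = 30.7190
Node u (S = 58): V_u = 1/1.05·[0.5000·0.0000 + 0.5000·12.1405] = 5.7812
Node d (S = 26): V_d = 1/1.05·[0.5000·12.1405 + 0.5000·30.7190] = 20.4093
Node 0 (S = 40): V_0 = 1/1.05·[0.5000·5.7812 + 0.5000·20.4093] = 12.4717

$12.47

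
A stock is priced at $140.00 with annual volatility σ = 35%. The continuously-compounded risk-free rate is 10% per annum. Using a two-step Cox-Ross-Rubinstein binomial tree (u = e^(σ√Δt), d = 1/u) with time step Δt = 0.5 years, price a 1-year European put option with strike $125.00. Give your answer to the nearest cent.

CRR parameters: u = e^(σ√Δt) = e^(0.35·√0.5) = 1.2808, d = 1/u = 0.7808
Per-period rate: rΔt = 0.1·0.5 = 0.05, so R = e^0.05 = 1.0513
Risk-neutral probability p = (e^0.05 − 0.7808)/(1.2808 − 0.7808) = 0.2705/0.5000 = 0.5410
Terminal stock prices: S_uu = 229.7, S_ud = 140, S_dd = 85.34
Terminal payoffs (K − S): max(-104.7, 0) = 0, max(-15, 0) = 0, max(39.66, 0) = 39.66
Node u (S = 179.3): V_u = e^(−0.05)·[0.5410·0.0000 + 0.4590·0.0000] = 0.0000
Node d (S = 109.3): V_d = e^(−0.05)·[0.5410·0.0000 + 0.4590·39.6579] = 17.3161
Node 0 (S = 140): V_0 = e^(−0.05)·[0.5410·0.0000 + 0.4590·17.3161] = 7.5609

$7.56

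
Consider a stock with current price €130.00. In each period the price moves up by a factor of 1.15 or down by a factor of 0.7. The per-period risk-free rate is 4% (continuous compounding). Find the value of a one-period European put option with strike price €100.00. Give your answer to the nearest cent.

Risk-neutral probability p = (e^0.04 − 0.7)/(1.15 − 0.7) = 0.3408/0.4500 = 0.7574
Terminal stock prices: S_u = 149.5, S_d = 91
Terminal payoffs (K − S): max(-49.5, 0) = 0, max(9, 0) = 9
Node 0 (S = 130): V_0 = e^(−0.04)·[0.7574·0.0000 + 0.2426·9.0000] = 2.0982

€2.10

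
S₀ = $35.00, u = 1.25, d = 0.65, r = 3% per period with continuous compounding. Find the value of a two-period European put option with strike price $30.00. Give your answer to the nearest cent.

Risk-neutral probability p = (e^0.03 − 0.65)/(1.25 − 0.65) = 0.3805/0.6000 = 0.6341
Terminal stock prices: S_uu = 54.69, S_ud = 28.44, S_dd = 14.79
Terminal payoffs (K − S): max(-24.69, 0) = 0, max(1.562, 0) = 1.562, max(15.21, 0) = 15.21
Node u (S = 43.75): V_u = e^(−0.03)·[0.6341·0.0000 + 0.3659·1.5625] = 0.5548
Node d (S = 22.75): V_d = e^(−0.03)·[0.6341·1.5625 + 0.3659·15.2125] = 6.3634
Node 0 (S = 35): V_0 = e^(−0.03)·[0.6341·0.5548 + 0.3659·6.3634] = 2.6010

$2.60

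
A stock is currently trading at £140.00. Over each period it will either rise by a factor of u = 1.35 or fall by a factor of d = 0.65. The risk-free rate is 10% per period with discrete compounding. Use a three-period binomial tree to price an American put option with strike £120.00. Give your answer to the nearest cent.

Risk-neutral probability p = (1 + 0.1 − 0.65)/(1.35 − 0.65) = 0.4500/0.7000 = 0.6429
Terminal stock prices: S_uuu = 344.5, S_uud = 165.8, S_udd = 79.85, S_ddd = 38.45
Terminal payoffs (K − S): max(-224.5, 0) = 0, max(-45.85, 0) = 0, max(40.15, 0) = 40.15, max(81.55, 0) = 81.55
Node uu (S = 255.2): continuation = 1/1.1·[0.6429·0.0000 + 0.3571·0.0000] = 0.0000; exercise value = 0.0000 ≤ continuation, so V_uu = 0.0000
Node ud (S = 122.9): continuation = 1/1.1·[0.6429·0.0000 + 0.3571·40.1475] = 13.0349; exercise value = 0.0000 ≤ continuation, so V_ud = 13.0349
Node dd (S = 59.15): continuation = 1/1.1·[0.6429·40.1475 + 0.3571·81.5525] = 49.9409; exercise value = 60.8500 > continuation, so V_dd = 60.8500 (exercise)
Node u (S = 189): continuation = 1/1.1·[0.6429·0.0000 + 0.3571·13.0349] = 4.2321; exercise value = 0.0000 ≤ continuation, so V_u = 4.2321
Node d (S = 91): continuation = 1/1.1·[0.6429·13.0349 + 0.3571·60.8500] = 27.3743; exercise value = 29.0000 > continuation, so V_d = 29.0000 (exercise)
Node 0 (S = 140): continuation = 1/1.1·[0.6429·4.2321 + 0.3571·29.0000] = 11.8889; exercise value = 0.0000 ≤ continuation, so V_0 = 11.8889

£11.89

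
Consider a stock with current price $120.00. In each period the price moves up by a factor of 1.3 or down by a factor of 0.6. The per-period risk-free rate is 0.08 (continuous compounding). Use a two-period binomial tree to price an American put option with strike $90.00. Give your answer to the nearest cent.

Risk-neutral probability p = (e^0.08 − 0.6)/(1.3 − 0.6) = 0.4833/0.7000 = 0.6904
Terminal stock prices: S_uu = 202.8, S_ud = 93.6, S_dd = 43.2
Terminal payoffs (K − S): max(-112.8, 0) = 0, max(-3.6, 0) = 0, max(46.8, 0) = 46.8
Node u (S = 156): continuation = e^(−0.08)·[0.6904·0.0000 + 0.3096·0.0000] = 0.0000; exercise value = 0.0000 ≤ continuation, so V_u = 0.0000
Node d (S = 72): continuation = e^(−0.08)·[0.6904·0.0000 + 0.3096·46.8000] = 13.3749; exercise value = 18.0000 > continuation, so V_d = 18.0000 (exercise)
Node 0 (S = 120): continuation = e^(−0.08)·[0.6904·0.0000 + 0.3096·18.0000] = 5.1442; exercise value = 0.0000 ≤ continuation, so V_0 = 5.1442

$5.14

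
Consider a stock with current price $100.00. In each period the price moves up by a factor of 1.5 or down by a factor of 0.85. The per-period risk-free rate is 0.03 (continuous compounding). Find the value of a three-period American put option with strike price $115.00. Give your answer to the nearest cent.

Risk-neutral probability p = (e^0.03 − 0.85)/(1.5 − 0.85) = 0.1805/0.6500 = 0.2776
Terminal stock prices: S_uuu = 337.5, S_uud = 191.2, S_udd = 108.4, S_ddd = 61.41
Terminal payoffs (K − S): max(-222.5, 0) = 0, max(-76.25, 0) = 0, max(6.625, 0) = 6.625, max(53.59, 0) = 53.59
Node uu (S = 225): continuation = e^(−0.03)·[0.2776·0.0000 + 0.7224·0.0000] = 0.0000; exercise value = 0.0000 ≤ continuation, so V_uu = 0.0000
Node ud (S = 127.5): continuation = e^(−0.03)·[0.2776·0.0000 + 0.7224·6.6250] = 4.6443; exercise value = 0.0000 ≤ continuation, so V_ud = 4.6443
Node dd (S = 72.25): continuation = e^(−0.03)·[0.2776·6.6250 + 0.7224·53.5875] = 39.3512; exercise value = 42.7500 > continuation, so V_dd = 42.7500 (exercise)
Node u (S = 150): continuation = e^(−0.03)·[0.2776·0.0000 + 0.7224·4.6443] = 3.2558; exercise value = 0.0000 ≤ continuation, so V_u = 3.2558
Node d (S = 85): continuation = e^(−0.03)·[0.2776·4.6443 + 0.7224·42.7500] = 31.2202; exercise value = 30.0000 ≤ continuation, so V_d = 31.2202
Node 0 (S = 100): continuation = e^(−0.03)·[0.2776·3.2558 + 0.7224·31.2202] = 22.7634; exercise value = 15.0000 ≤ continuation, so V_0 = 22.7634

$22.76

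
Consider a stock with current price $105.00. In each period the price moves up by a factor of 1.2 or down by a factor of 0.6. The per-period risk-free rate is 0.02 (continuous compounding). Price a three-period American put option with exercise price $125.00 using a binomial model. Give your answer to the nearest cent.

$32.92

Risk-neutral probability p = (e^0.02 − 0.6)/(1.2 − 0.6) = 0.4202/0.6000 = 0.7003
Terminal stock prices: S_uuu = 181.4, S_uud = 90.72, S_udd = 45.36, S_ddd = 22.68
Terminal payoffs (K − S): max(-56.44, 0) = 0, max(34.28, 0) = 34.28, max(79.64, 0) = 79.64, max(102.3, 0) = 102.3
Node uu (S = 151.2): continuation = e^(−0.02)·[0.7003·0.0000 + 0.2997·34.2800] = 10.0691; exercise value = 0.0000 ≤ continuation, so V_uu = 10.0691
Node ud (S = 75.6): continuation = e^(−0.02)·[0.7003·34.2800 + 0.2997·79.6400] = 46.9248; exercise value = 49.4000 > continuation, so V_ud = 49.4000 (exercise)
Node dd (S = 37.8): continuation = e^(−0.02)·[0.7003·79.6400 + 0.2997·102.3200] = 84.7248; exercise value = 87.2000 > continuation, so V_dd = 87.2000 (exercise)
Node u (S = 126): continuation = e^(−0.02)·[0.7003·10.0691 + 0.2997·49.4000] = 21.4224; exercise value = 0.0000 ≤ continuation, so V_u = 21.4224
Node d (S = 63): continuation = e^(−0.02)·[0.7003·49.4000 + 0.2997·87.2000] = 59.5248; exercise value = 62.0000 > continuation, so V_d = 62.0000 (exercise)
Node 0 (S = 105): continuation = e^(−0.02)·[0.7003·21.4224 + 0.2997·62.0000] = 32.9171; exercise value = 20.0000 ≤ continuation, so V_0 = 32.9171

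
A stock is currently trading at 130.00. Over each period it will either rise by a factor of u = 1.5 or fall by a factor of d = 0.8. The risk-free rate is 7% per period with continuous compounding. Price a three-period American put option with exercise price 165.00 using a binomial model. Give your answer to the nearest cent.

Risk-neutral probability p = (e^0.07 − 0.8)/(1.5 − 0.8) = 0.2725/0.7000 = 0.3893
Terminal stock prices: S_uuu = 438.8, S_uud = 234, S_udd = 124.8, S_ddd = 66.56
Terminal payoffs (K − S): max(-273.8, 0) = 0, max(-69, 0) = 0, max(40.2, 0) = 40.2, max(98.44, 0) = 98.44
Node uu (S = 292.5): continuation = e^(−0.07)·[0.3893·0.0000 + 0.6107·0.0000] = 0.0000; exercise value = 0.0000 ≤ continuation, so V_uu = 0.0000
Node ud (S = 156): continuation = e^(−0.07)·[0.3893·0.0000 + 0.6107·40.2000] = 22.8905; exercise value = 9.0000 ≤ continuation, so V_ud = 22.8905
Node dd (S = 83.2): continuation = e^(−0.07)·[0.3893·40.2000 + 0.6107·98.4400] = 70.6450; exercise value = 81.8000 > continuation, so V_dd = 81.8000 (exercise)
Node u (S = 195): continuation = e^(−0.07)·[0.3893·0.0000 + 0.6107·22.8905] = 13.0342; exercise value = 0.0000 ≤ continuation, so V_u = 13.0342
Node d (S = 104): continuation = e^(−0.07)·[0.3893·22.8905 + 0.6107·81.8000] = 54.8869; exercise value = 61.0000 > continuation, so V_d = 61.0000 (exercise)
Node 0 (S = 130): continuation = e^(−0.07)·[0.3893·13.0342 + 0.6107·61.0000] = 39.4655; exercise value = 35.0000 ≤ continuation, so V_0 = 39.4655

39.47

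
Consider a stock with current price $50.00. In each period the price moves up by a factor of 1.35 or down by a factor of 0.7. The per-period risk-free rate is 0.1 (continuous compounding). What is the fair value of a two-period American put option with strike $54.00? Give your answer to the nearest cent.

Risk-neutral probability p = (e^0.1 − 0.7)/(1.35 − 0.7) = 0.4052/0.6500 = 0.6233
Terminal stock prices: S_uu = 91.13, S_ud = 47.25, S_dd = 24.5
Terminal payoffs (K − S): max(-37.13, 0) = 0, max(6.75, 0) = 6.75, max(29.5, 0) = 29.5
Node u (S = 67.5): continuation = e^(−0.1)·[0.6233·0.0000 + 0.3767·6.7500] = 2.3005; exercise value = 0.0000 ≤ continuation, so V_u = 2.3005
Node d (S = 35): continuation = e^(−0.1)·[0.6233·6.7500 + 0.3767·29.5000] = 13.8612; exercise value = 19.0000 > continuation, so V_d = 19.0000 (exercise)
Node 0 (S = 50): continuation = e^(−0.1)·[0.6233·2.3005 + 0.3767·19.0000] = 7.7730; exercise value = 4.0000 ≤ continuation, so V_0 = 7.7730

$7.77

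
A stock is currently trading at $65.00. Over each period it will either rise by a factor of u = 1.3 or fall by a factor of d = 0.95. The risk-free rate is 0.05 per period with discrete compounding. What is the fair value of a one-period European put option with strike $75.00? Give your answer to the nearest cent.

$9.01

Risk-neutral probability p = (1 + 0.05 − 0.95)/(1.3 − 0.95) = 0.1000/0.3500 = 0.2857
Terminal stock prices: S_u = 84.5, S_d = 61.75
Terminal payoffs (K − S): max(-9.5, 0) = 0, max(13.25, 0) = 13.25
Node 0 (S = 65): V_0 = 1/1.05·[0.2857·0.0000 + 0.7143·13.2500] = 9.0136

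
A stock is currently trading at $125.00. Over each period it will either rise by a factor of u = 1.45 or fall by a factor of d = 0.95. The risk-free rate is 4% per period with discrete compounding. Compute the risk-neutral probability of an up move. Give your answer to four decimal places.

p = 0.1800

Risk-neutral probability p = (1 + 0.04 − 0.95)/(1.45 − 0.95) = 0.0900/0.5000 = 0.1800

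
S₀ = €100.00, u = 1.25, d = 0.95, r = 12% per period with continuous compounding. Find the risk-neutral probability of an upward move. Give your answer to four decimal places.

p = 0.5917

Risk-neutral probability p = (e^0.12 − 0.95)/(1.25 − 0.95) = 0.1775/0.3000 = 0.5917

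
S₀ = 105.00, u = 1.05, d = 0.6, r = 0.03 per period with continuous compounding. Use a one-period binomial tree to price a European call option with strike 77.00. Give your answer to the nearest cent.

Risk-neutral probability p = (e^0.03 − 0.6)/(1.05 − 0.6) = 0.4305/0.4500 = 0.9566
Terminal stock prices: S_u = 110.2, S_d = 63
Terminal payoffs (S − K): max(33.25, 0) = 33.25, max(-14, 0) = 0
Node 0 (S = 105): V_0 = e^(−0.03)·[0.9566·33.2500 + 0.0434·0.0000] = 30.8658

30.87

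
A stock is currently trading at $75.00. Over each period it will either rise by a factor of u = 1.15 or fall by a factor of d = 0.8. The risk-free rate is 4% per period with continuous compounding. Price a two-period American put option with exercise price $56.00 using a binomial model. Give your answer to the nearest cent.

$0.72

Risk-neutral probability p = (e^0.04 − 0.8)/(1.15 − 0.8) = 0.2408/0.3500 = 0.6880
Terminal stock prices: S_uu = 99.19, S_ud = 69, S_dd = 48
Terminal payoffs (K − S): max(-43.19, 0) = 0, max(-13, 0) = 0, max(8, 0) = 8
Node u (S = 86.25): continuation = e^(−0.04)·[0.6880·0.0000 + 0.3120·0.0000] = 0.0000; exercise value = 0.0000 ≤ continuation, so V_u = 0.0000
Node d (S = 60): continuation = e^(−0.04)·[0.6880·0.0000 + 0.3120·8.0000] = 2.3979; exercise value = 0.0000 ≤ continuation, so V_d = 2.3979
Node 0 (S = 75): continuation = e^(−0.04)·[0.6880·0.0000 + 0.3120·2.3979] = 0.7187; exercise value = 0.0000 ≤ continuation, so V_0 = 0.7187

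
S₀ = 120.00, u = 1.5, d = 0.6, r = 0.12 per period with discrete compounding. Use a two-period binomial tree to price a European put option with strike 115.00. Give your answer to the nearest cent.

Risk-neutral probability p = (1 + 0.12 − 0.6)/(1.5 − 0.6) = 0.5200/0.9000 = 0.5778
Terminal stock prices: S_uu = 270, S_ud = 108, S_dd = 43.2
Terminal payoffs (K − S): max(-155, 0) = 0, max(7, 0) = 7, max(71.8, 0) = 71.8
Node u (S = 180): V_u = 1/1.12·[0.5778·0.0000 + 0.4222·7.0000] = 2.6389
Node d (S = 72): V_d = 1/1.12·[0.5778·7.0000 + 0.4222·71.8000] = 30.6786
Node 0 (S = 120): V_0 = 1/1.12·[0.5778·2.6389 + 0.4222·30.6786] = 12.9267

12.93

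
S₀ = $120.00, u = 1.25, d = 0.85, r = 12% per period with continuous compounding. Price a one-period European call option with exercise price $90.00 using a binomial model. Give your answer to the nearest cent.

$40.18

Risk-neutral probability p = (e^0.12 − 0.85)/(1.25 − 0.85) = 0.2775/0.4000 = 0.6937
Terminal stock prices: S_u = 150, S_d = 102
Terminal payoffs (S − K): max(60, 0) = 60, max(12, 0) = 12
Node 0 (S = 120): V_0 = e^(−0.12)·[0.6937·60.0000 + 0.3063·12.0000] = 40.1772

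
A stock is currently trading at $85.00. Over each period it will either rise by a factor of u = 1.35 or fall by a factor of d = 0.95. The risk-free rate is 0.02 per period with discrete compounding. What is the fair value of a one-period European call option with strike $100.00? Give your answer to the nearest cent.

Risk-neutral probability p = (1 + 0.02 − 0.95)/(1.35 − 0.95) = 0.0700/0.4000 = 0.1750
Terminal stock prices: S_u = 114.8, S_d = 80.75
Terminal payoffs (S − K): max(14.75, 0) = 14.75, max(-19.25, 0) = 0
Node 0 (S = 85): V_0 = 1/1.02·[0.1750·14.7500 + 0.8250·0.0000] = 2.5306

$2.53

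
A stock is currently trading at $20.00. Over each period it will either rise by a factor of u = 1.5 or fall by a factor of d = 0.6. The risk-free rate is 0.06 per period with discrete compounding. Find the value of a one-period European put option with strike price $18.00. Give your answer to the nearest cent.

$2.77

Risk-neutral probability p = (1 + 0.06 − 0.6)/(1.5 − 0.6) = 0.4600/0.9000 = 0.5111
Terminal stock prices: S_u = 30, S_d = 12
Terminal payoffs (K − S): max(-12, 0) = 0, max(6, 0) = 6
Node 0 (S = 20): V_0 = 1/1.06·[0.5111·0.0000 + 0.4889·6.0000] = 2.7673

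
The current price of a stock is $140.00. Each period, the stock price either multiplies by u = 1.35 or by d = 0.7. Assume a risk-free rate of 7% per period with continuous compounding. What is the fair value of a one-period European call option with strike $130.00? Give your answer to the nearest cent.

$31.53

Risk-neutral probability p = (e^0.07 − 0.7)/(1.35 − 0.7) = 0.3725/0.6500 = 0.5731
Terminal stock prices: S_u = 189, S_d = 98
Terminal payoffs (S − K): max(59, 0) = 59, max(-32, 0) = 0
Node 0 (S = 140): V_0 = e^(−0.07)·[0.5731·59.0000 + 0.4269·0.0000] = 31.5264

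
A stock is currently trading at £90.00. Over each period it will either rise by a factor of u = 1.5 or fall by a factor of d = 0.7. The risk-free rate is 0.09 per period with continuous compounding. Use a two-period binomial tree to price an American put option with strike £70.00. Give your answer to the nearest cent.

Risk-neutral probability p = (e^0.09 − 0.7)/(1.5 − 0.7) = 0.3942/0.8000 = 0.4927
Terminal stock prices: S_uu = 202.5, S_ud = 94.5, S_dd = 44.1
Terminal payoffs (K − S): max(-132.5, 0) = 0, max(-24.5, 0) = 0, max(25.9, 0) = 25.9
Node u (S = 135): continuation = e^(−0.09)·[0.4927·0.0000 + 0.5073·0.0000] = 0.0000; exercise value = 0.0000 ≤ continuation, so V_u = 0.0000
Node d (S = 63): continuation = e^(−0.09)·[0.4927·0.0000 + 0.5073·25.9000] = 12.0078; exercise value = 7.0000 ≤ continuation, so V_d = 12.0078
Node 0 (S = 90): continuation = e^(−0.09)·[0.4927·0.0000 + 0.5073·12.0078] = 5.5671; exercise value = 0.0000 ≤ continuation, so V_0 = 5.5671

£5.57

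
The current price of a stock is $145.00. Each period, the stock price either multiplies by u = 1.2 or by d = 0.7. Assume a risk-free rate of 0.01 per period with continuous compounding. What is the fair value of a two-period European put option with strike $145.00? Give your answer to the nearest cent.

$21.18

Risk-neutral probability p = (e^0.01 − 0.7)/(1.2 − 0.7) = 0.3101/0.5000 = 0.6201
Terminal stock prices: S_uu = 208.8, S_ud = 121.8, S_dd = 71.05
Terminal payoffs (K − S): max(-63.8, 0) = 0, max(23.2, 0) = 23.2, max(73.95, 0) = 73.95
Node u (S = 174): V_u = e^(−0.01)·[0.6201·0.0000 + 0.3799·23.2000] = 8.7260
Node d (S = 101.5): V_d = e^(−0.01)·[0.6201·23.2000 + 0.3799·73.9500] = 42.0572
Node 0 (S = 145): V_0 = e^(−0.01)·[0.6201·8.7260 + 0.3799·42.0572] = 21.1757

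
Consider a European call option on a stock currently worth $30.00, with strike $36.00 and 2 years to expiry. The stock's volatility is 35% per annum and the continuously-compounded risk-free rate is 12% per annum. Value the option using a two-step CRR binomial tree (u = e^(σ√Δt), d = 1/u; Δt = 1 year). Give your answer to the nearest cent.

$6.73

CRR parameters: u = e^(σ√Δt) = e^(0.35·√1) = 1.4191, d = 1/u = 0.7047
Per-period rate: rΔt = 0.12·1 = 0.12, so R = e^0.12 = 1.1275
Risk-neutral probability p = (e^0.12 − 0.7047)/(1.4191 − 0.7047) = 0.4228/0.7144 = 0.5919
Terminal stock prices: S_uu = 60.41, S_ud = 30, S_dd = 14.9
Terminal payoffs (S − K): max(24.41, 0) = 24.41, max(-6, 0) = 0, max(-21.1, 0) = 0
Node u (S = 42.57): V_u = e^(−0.12)·[0.5919·24.4126 + 0.4081·0.0000] = 12.8148
Node d (S = 21.14): V_d = e^(−0.12)·[0.5919·0.0000 + 0.4081·0.0000] = 0.0000
Node 0 (S = 30): V_0 = e^(−0.12)·[0.5919·12.8148 + 0.4081·0.0000] = 6.7269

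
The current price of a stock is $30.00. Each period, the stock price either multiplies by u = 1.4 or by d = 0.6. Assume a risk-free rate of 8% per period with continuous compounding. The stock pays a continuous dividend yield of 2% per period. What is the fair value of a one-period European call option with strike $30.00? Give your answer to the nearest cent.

$6.39

Per-period risk-free factor R = e^0.08 = 1.0833; dividend-adjusted growth = e^(0.08−0.02) = 1.0618.
Risk-neutral probability p = (1.0618 − 0.6)/(1.4 − 0.6) = 0.4618/0.8000 = 0.5773
Terminal stock prices: S_u = 42, S_d = 18
Terminal payoffs (S − K): max(12, 0) = 12, max(-12, 0) = 0
Node 0 (S = 30): V_0 = e^(−0.08)·[0.5773·12.0000 + 0.4227·0.0000] = 6.3949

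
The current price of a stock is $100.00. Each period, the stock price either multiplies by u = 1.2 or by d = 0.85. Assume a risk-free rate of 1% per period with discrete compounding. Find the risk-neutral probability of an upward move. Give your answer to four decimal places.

p = 0.4571

Risk-neutral probability p = (1 + 0.01 − 0.85)/(1.2 − 0.85) = 0.1600/0.3500 = 0.4571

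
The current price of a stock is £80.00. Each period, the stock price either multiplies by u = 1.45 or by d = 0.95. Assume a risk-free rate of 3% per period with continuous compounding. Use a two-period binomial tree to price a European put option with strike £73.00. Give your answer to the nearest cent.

£0.53

Risk-neutral probability p = (e^0.03 − 0.95)/(1.45 − 0.95) = 0.0805/0.5000 = 0.1609
Terminal stock prices: S_uu = 168.2, S_ud = 110.2, S_dd = 72.2
Terminal payoffs (K − S): max(-95.2, 0) = 0, max(-37.2, 0) = 0, max(0.8, 0) = 0.8
Node u (S = 116): V_u = e^(−0.03)·[0.1609·0.0000 + 0.8391·0.0000] = 0.0000
Node d (S = 76): V_d = e^(−0.03)·[0.1609·0.0000 + 0.8391·0.8000] = 0.6514
Node 0 (S = 80): V_0 = e^(−0.03)·[0.1609·0.0000 + 0.8391·0.6514] = 0.5305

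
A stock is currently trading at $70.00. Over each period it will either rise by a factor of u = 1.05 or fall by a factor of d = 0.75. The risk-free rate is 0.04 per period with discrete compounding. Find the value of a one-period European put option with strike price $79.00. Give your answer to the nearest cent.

Risk-neutral probability p = (1 + 0.04 − 0.75)/(1.05 − 0.75) = 0.2900/0.3000 = 0.9667
Terminal stock prices: S_u = 73.5, S_d = 52.5
Terminal payoffs (K − S): max(5.5, 0) = 5.5, max(26.5, 0) = 26.5
Node 0 (S = 70): V_0 = 1/1.04·[0.9667·5.5000 + 0.0333·26.5000] = 5.9615

$5.96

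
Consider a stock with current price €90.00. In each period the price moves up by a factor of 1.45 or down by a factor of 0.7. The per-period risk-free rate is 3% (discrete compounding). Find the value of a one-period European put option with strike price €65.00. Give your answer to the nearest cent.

€1.09

Risk-neutral probability p = (1 + 0.03 − 0.7)/(1.45 − 0.7) = 0.3300/0.7500 = 0.4400
Terminal stock prices: S_u = 130.5, S_d = 63
Terminal payoffs (K − S): max(-65.5, 0) = 0, max(2, 0) = 2
Node 0 (S = 90): V_0 = 1/1.03·[0.4400·0.0000 + 0.5600·2.0000] = 1.0874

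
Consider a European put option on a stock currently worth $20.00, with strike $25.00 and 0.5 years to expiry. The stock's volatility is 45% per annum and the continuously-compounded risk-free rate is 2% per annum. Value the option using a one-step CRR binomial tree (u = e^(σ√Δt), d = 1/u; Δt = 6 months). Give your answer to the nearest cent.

CRR parameters: u = e^(σ√Δt) = e^(0.45·√0.5) = 1.3746, d = 1/u = 0.7275
Per-period rate: rΔt = 0.02·0.5 = 0.01, so R = e^0.01 = 1.0101
Risk-neutral probability p = (e^0.01 − 0.7275)/(1.3746 − 0.7275) = 0.2826/0.6472 = 0.4366
Terminal stock prices: S_u = 27.49, S_d = 14.55
Terminal payoffs (K − S): max(-2.493, 0) = 0, max(10.45, 0) = 10.45
Node 0 (S = 20): V_0 = e^(−0.01)·[0.4366·0.0000 + 0.5634·10.4508] = 5.8290

$5.83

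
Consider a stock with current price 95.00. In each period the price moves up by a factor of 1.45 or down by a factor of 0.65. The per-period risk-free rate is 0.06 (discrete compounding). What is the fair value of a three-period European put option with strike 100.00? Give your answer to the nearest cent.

20.01

Risk-neutral probability p = (1 + 0.06 − 0.65)/(1.45 − 0.65) = 0.4100/0.8000 = 0.5125
Terminal stock prices: S_uuu = 289.6, S_uud = 129.8, S_udd = 58.2, S_ddd = 26.09
Terminal payoffs (K − S): max(-189.6, 0) = 0, max(-29.83, 0) = 0, max(41.8, 0) = 41.8, max(73.91, 0) = 73.91
Node uu (S = 199.7): V_uu = 1/1.06·[0.5125·0.0000 + 0.4875·0.0000] = 0.0000
Node ud (S = 89.54): V_ud = 1/1.06·[0.5125·0.0000 + 0.4875·41.8006] = 19.2243
Node dd (S = 40.14): V_dd = 1/1.06·[0.5125·41.8006 + 0.4875·73.9106] = 54.2021
Node u (S = 137.8): V_u = 1/1.06·[0.5125·0.0000 + 0.4875·19.2243] = 8.8414
Node d (S = 61.75): V_d = 1/1.06·[0.5125·19.2243 + 0.4875·54.2021] = 34.2227
Node 0 (S = 95): V_0 = 1/1.06·[0.5125·8.8414 + 0.4875·34.2227] = 20.0139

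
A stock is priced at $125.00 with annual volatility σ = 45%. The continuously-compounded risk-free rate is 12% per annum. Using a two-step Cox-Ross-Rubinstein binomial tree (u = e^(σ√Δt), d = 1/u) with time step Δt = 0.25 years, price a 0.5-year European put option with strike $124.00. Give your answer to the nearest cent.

$9.97

CRR parameters: u = e^(σ√Δt) = e^(0.45·√0.25) = 1.2523, d = 1/u = 0.7985
Per-period rate: rΔt = 0.12·0.25 = 0.03, so R = e^0.03 = 1.0305
Risk-neutral probability p = (e^0.03 − 0.7985)/(1.2523 − 0.7985) = 0.2319/0.4538 = 0.5111
Terminal stock prices: S_uu = 196, S_ud = 125, S_dd = 79.7
Terminal payoffs (K − S): max(-72.04, 0) = 0, max(-1, 0) = 0, max(44.3, 0) = 44.3
Node u (S = 156.5): V_u = e^(−0.03)·[0.5111·0.0000 + 0.4889·0.0000] = 0.0000
Node d (S = 99.81): V_d = e^(−0.03)·[0.5111·0.0000 + 0.4889·44.2965] = 21.0167
Node 0 (S = 125): V_0 = e^(−0.03)·[0.5111·0.0000 + 0.4889·21.0167] = 9.9715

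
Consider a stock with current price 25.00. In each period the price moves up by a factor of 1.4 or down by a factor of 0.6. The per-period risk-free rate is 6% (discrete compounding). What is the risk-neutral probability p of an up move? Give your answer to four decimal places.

Risk-neutral probability p = (1 + 0.06 − 0.6)/(1.4 − 0.6) = 0.4600/0.8000 = 0.5750

p = 0.5750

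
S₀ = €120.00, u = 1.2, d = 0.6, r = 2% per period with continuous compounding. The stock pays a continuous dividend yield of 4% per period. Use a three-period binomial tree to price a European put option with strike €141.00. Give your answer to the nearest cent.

Per-period risk-free factor R = e^0.02 = 1.0202; dividend-adjusted growth = e^(0.02−0.04) = 0.9802.
Risk-neutral probability p = (0.9802 − 0.6)/(1.2 − 0.6) = 0.3802/0.6000 = 0.6337
Terminal stock prices: S_uuu = 207.4, S_uud = 103.7, S_udd = 51.84, S_ddd = 25.92
Terminal payoffs (K − S): max(-66.36, 0) = 0, max(37.32, 0) = 37.32, max(89.16, 0) = 89.16, max(115.1, 0) = 115.1
Node uu (S = 172.8): V_uu = e^(−0.02)·[0.6337·0.0000 + 0.3663·37.3200] = 13.4009
Node ud (S = 86.4): V_ud = e^(−0.02)·[0.6337·37.3200 + 0.3663·89.1600] = 55.1958
Node dd (S = 43.2): V_dd = e^(−0.02)·[0.6337·89.1600 + 0.3663·115.0800] = 96.7019
Node u (S = 144): V_u = e^(−0.02)·[0.6337·13.4009 + 0.3663·55.1958] = 28.1433
Node d (S = 72): V_d = e^(−0.02)·[0.6337·55.1958 + 0.3663·96.7019] = 69.0069
Node 0 (S = 120): V_0 = e^(−0.02)·[0.6337·28.1433 + 0.3663·69.0069] = 42.2594

€42.26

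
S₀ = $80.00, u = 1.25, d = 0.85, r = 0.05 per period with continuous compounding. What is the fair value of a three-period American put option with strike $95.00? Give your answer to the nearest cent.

Risk-neutral probability p = (e^0.05 − 0.85)/(1.25 − 0.85) = 0.2013/0.4000 = 0.5032
Terminal stock prices: S_uuu = 156.2, S_uud = 106.2, S_udd = 72.25, S_ddd = 49.13
Terminal payoffs (K − S): max(-61.25, 0) = 0, max(-11.25, 0) = 0, max(22.75, 0) = 22.75, max(45.87, 0) = 45.87
Node uu (S = 125): continuation = e^(−0.05)·[0.5032·0.0000 + 0.4968·0.0000] = 0.0000; exercise value = 0.0000 ≤ continuation, so V_uu = 0.0000
Node ud (S = 85): continuation = e^(−0.05)·[0.5032·0.0000 + 0.4968·22.7500] = 10.7515; exercise value = 10.0000 ≤ continuation, so V_ud = 10.7515
Node dd (S = 57.8): continuation = e^(−0.05)·[0.5032·22.7500 + 0.4968·45.8700] = 32.5668; exercise value = 37.2000 > continuation, so V_dd = 37.2000 (exercise)
Node u (S = 100): continuation = e^(−0.05)·[0.5032·0.0000 + 0.4968·10.7515] = 5.0811; exercise value = 0.0000 ≤ continuation, so V_u = 5.0811
Node d (S = 68): continuation = e^(−0.05)·[0.5032·10.7515 + 0.4968·37.2000] = 22.7265; exercise value = 27.0000 > continuation, so V_d = 27.0000 (exercise)
Node 0 (S = 80): continuation = e^(−0.05)·[0.5032·5.0811 + 0.4968·27.0000] = 15.1920; exercise value = 15.0000 ≤ continuation, so V_0 = 15.1920

$15.19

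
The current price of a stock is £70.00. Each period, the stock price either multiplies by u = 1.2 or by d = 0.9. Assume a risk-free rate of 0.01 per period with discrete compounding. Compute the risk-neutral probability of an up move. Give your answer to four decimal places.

Risk-neutral probability p = (1 + 0.01 − 0.9)/(1.2 − 0.9) = 0.1100/0.3000 = 0.3667

p = 0.3667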